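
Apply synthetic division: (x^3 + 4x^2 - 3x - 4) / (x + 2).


Synthetic division with c = -2. Coefficients: 1, 4, -3, -4
Bring down 1.
  1 * -2 = -2; -2 + 4 = 2
  2 * -2 = -4; -4 - 3 = -7
  -7 * -2 = 14; 14 - 4 = 10
Quotient: x^2 + 2x - 7, Remainder: 10


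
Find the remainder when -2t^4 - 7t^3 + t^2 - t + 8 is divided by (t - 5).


By the Remainder Theorem, the remainder equals p(5):
  -2*(5)^4 = -1250
  -7*(5)^3 = -875
  1*(5)^2 = 25
  -1*(5)^1 = -5
  constant: 8
Sum: -1250 - 875 + 25 - 5 + 8 = -2097


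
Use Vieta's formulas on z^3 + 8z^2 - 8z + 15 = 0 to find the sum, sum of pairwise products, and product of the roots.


Monic cubic z^3+bz^2+cz+d=0: sum=-b, pairwise sum=c, product=-d.
b=8, c=-8, d=15
r1+r2+r3 = -8
r1r2+r1r3+r2r3 = -8
r1r2r3 = -15


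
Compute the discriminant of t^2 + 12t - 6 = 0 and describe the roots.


D = b^2 - 4ac = (12)^2 - 4(1)(-6) = 144 + 24 = 168
Since D > 0: two distinct irrational roots


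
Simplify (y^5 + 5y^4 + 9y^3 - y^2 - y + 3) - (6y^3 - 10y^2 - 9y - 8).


Distribute the minus sign:
  (y^5 + 5y^4 + 9y^3 - y^2 - y + 3)
- (6y^3 - 10y^2 - 9y - 8)
Negate second polynomial: -6y^3 + 10y^2 + 9y + 8
Add: y^5 + 5y^4 + 3y^3 + 9y^2 + 8y + 11


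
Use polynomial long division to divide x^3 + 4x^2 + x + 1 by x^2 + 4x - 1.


(x^3 + 4x^2 + x + 1) / (x^2 + 4x - 1)
Step 1: x * (x^2 + 4x - 1) = x^3 + 4x^2 - x; subtract.
Step 2: 0 * (x^2 + 4x - 1) = 0; subtract.
Quotient: x, Remainder: 2x + 1


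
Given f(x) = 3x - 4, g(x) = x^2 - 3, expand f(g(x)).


Substitute g(x) into f:
f(g(x)) = 3*(x^2 - 3) + (-4)
Expand and combine: 3x^2 - 13


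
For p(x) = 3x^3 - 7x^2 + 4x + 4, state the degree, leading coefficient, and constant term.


Highest power of x is 3, with coefficient 3. Constant term is 4.
Degree = 3, leading coefficient = 3, constant term = 4


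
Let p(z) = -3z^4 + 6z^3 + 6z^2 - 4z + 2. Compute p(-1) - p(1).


p(-1) = 3
p(1) = 7
p(-1) - p(1) = 3 - 7 = -4


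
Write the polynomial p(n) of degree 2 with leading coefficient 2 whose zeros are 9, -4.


p(n) = 2(n - 9)(n + 4)
Expand: 2n^2 - 10n - 72


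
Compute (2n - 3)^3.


Expand (2n - 3)^3 by repeated multiplication:
  (2n - 3)^2 = 4n^2 - 12n + 9
= 8n^3 - 36n^2 + 54n - 27


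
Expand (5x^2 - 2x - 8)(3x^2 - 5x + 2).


Distribute each term of the first polynomial:
  (5x^2)(3x^2 - 5x + 2) = 15x^4 - 25x^3 + 10x^2
  (-2x)(3x^2 - 5x + 2) = -6x^3 + 10x^2 - 4x
  (-8)(3x^2 - 5x + 2) = -24x^2 + 40x - 16
Sum: 15x^4 - 31x^3 - 4x^2 + 36x - 16


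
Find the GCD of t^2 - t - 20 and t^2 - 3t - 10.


Factor each:
  t^2 - t - 20 = (t - 5)(t + 4)
  t^2 - 3t - 10 = (t - 5)(t + 2)
Common monic factor: t - 5


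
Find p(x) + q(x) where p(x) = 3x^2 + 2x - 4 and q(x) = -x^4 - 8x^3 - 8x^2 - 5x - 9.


Align terms by degree and add:
  3x^2 + 2x - 4
  -x^4 - 8x^3 - 8x^2 - 5x - 9
= -x^4 - 8x^3 - 5x^2 - 3x - 13


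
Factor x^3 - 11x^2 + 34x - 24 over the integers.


Try integer roots (divisors of -24). x=4: p(4)=0.
Divide out (x - 4): quotient is x^2 - 7x + 6.
Factor the quadratic: (x - 6)(x - 1)
Result: (x - 4)(x - 6)(x - 1)


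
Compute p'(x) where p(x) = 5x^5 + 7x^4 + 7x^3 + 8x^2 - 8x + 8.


Apply the power rule term by term:
  d/dx(5x^5) = 25x^4
  d/dx(7x^4) = 28x^3
  d/dx(7x^3) = 21x^2
  d/dx(8x^2) = 16x
  d/dx(-8x) = -8
  d/dx(8) = 0
p'(x) = 25x^4 + 28x^3 + 21x^2 + 16x - 8


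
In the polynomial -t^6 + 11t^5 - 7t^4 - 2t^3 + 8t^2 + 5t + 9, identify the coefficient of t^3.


Read off the coefficient of t^3: -2


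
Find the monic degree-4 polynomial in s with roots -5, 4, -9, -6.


p(s) = (s + 5)(s - 4)(s + 9)(s + 6)
Expand: s^4 + 16s^3 + 49s^2 - 246s - 1080


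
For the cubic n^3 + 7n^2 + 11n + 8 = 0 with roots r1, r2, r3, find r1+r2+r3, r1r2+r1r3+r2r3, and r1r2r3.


Monic cubic n^3+bn^2+cn+d=0: sum=-b, pairwise sum=c, product=-d.
b=7, c=11, d=8
r1+r2+r3 = -7
r1r2+r1r3+r2r3 = 11
r1r2r3 = -8


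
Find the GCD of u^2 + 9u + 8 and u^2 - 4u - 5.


Factor each:
  u^2 + 9u + 8 = (u + 1)(u + 8)
  u^2 - 4u - 5 = (u + 1)(u - 5)
Common monic factor: u + 1


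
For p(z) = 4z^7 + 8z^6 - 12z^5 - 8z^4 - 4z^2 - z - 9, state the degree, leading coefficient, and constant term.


Highest power of z is 7, with coefficient 4. Constant term is -9.
Degree = 7, leading coefficient = 4, constant term = -9


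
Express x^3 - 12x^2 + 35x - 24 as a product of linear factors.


Try integer roots (divisors of -24). x=3: p(3)=0.
Divide out (x - 3): quotient is x^2 - 9x + 8.
Factor the quadratic: (x - 1)(x - 8)
Result: (x - 3)(x - 1)(x - 8)


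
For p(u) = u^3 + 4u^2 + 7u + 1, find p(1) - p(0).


p(1) = 13
p(0) = 1
p(1) - p(0) = 13 - 1 = 12


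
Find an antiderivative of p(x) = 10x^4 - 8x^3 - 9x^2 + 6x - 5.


Reverse power rule on each term:
  ∫ 10x^4 dx = 2x^5
  ∫ -8x^3 dx = -2x^4
  ∫ -9x^2 dx = -3x^3
  ∫ 6x dx = 3x^2
  ∫ -5 dx = -5x
F(x) = 2x^5 - 2x^4 - 3x^3 + 3x^2 - 5x + C


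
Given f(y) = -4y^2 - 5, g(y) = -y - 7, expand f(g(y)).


Substitute g(y) into f:
f(g(y)) = -4*(-y - 7)^2 + (-5)
(-y - 7)^2 = y^2 + 14y + 49
Expand and combine: -4y^2 - 56y - 201


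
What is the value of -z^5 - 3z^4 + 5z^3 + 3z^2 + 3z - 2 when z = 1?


Using direct substitution:
  -1 * (1)^5 = -1
  -3 * (1)^4 = -3
  5 * (1)^3 = 5
  3 * (1)^2 = 3
  3 * (1)^1 = 3
  constant: -2
Sum = -1 - 3 + 5 + 3 + 3 - 2 = 5


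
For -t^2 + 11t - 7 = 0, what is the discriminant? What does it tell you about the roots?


D = b^2 - 4ac = (11)^2 - 4(-1)(-7) = 121 - 28 = 93
Since D > 0: two distinct irrational roots


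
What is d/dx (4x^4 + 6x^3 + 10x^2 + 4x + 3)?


Apply the power rule term by term:
  d/dx(4x^4) = 16x^3
  d/dx(6x^3) = 18x^2
  d/dx(10x^2) = 20x
  d/dx(4x) = 4
  d/dx(3) = 0
p'(x) = 16x^3 + 18x^2 + 20x + 4


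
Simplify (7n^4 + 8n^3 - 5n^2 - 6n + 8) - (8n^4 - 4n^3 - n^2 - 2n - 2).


Distribute the minus sign:
  (7n^4 + 8n^3 - 5n^2 - 6n + 8)
- (8n^4 - 4n^3 - n^2 - 2n - 2)
Negate second polynomial: -8n^4 + 4n^3 + n^2 + 2n + 2
Add: -n^4 + 12n^3 - 4n^2 - 4n + 10


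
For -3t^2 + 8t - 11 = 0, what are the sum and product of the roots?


For at^2+bt+c=0: sum = -b/a, product = c/a.
a=-3, b=8, c=-11
Sum = -(8)/-3 = 8/3
Product = (-11)/-3 = 11/3


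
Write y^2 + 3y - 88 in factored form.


Roots satisfy r1 + r2 = -b/a = -3 and r1*r2 = c/a = -88.
So r1 = 8, r2 = -11.
y^2 + 3y - 88 = (y - r1)(y - r2) = (y - 8)(y + 11)


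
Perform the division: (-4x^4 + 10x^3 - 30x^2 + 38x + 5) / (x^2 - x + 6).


(-4x^4 + 10x^3 - 30x^2 + 38x + 5) / (x^2 - x + 6)
Step 1: -4x^2 * (x^2 - x + 6) = -4x^4 + 4x^3 - 24x^2; subtract.
Step 2: 6x * (x^2 - x + 6) = 6x^3 - 6x^2 + 36x; subtract.
Step 3: 0 * (x^2 - x + 6) = 0; subtract.
Quotient: -4x^2 + 6x, Remainder: 2x + 5


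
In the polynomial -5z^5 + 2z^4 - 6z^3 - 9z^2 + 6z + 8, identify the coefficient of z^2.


Read off the coefficient of z^2: -9


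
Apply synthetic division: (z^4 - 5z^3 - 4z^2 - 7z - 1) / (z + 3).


Synthetic division with c = -3. Coefficients: 1, -5, -4, -7, -1
Bring down 1.
  1 * -3 = -3; -3 - 5 = -8
  -8 * -3 = 24; 24 - 4 = 20
  20 * -3 = -60; -60 - 7 = -67
  -67 * -3 = 201; 201 - 1 = 200
Quotient: z^3 - 8z^2 + 20z - 67, Remainder: 200


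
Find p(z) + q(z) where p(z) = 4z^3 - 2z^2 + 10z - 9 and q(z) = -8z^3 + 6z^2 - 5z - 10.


Align terms by degree and add:
  4z^3 - 2z^2 + 10z - 9
  -8z^3 + 6z^2 - 5z - 10
= -4z^3 + 4z^2 + 5z - 19


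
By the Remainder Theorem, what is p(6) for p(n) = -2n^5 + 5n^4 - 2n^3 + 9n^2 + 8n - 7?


By the Remainder Theorem, the remainder equals p(6):
  -2*(6)^5 = -15552
  5*(6)^4 = 6480
  -2*(6)^3 = -432
  9*(6)^2 = 324
  8*(6)^1 = 48
  constant: -7
Sum: -15552 + 6480 - 432 + 324 + 48 - 7 = -9139


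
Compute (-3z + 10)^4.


Expand (-3z + 10)^4 by repeated multiplication:
  (-3z + 10)^2 = 9z^2 - 60z + 100
  (-3z + 10)^3 = -27z^3 + 270z^2 - 900z + 1000
= 81z^4 - 1080z^3 + 5400z^2 - 12000z + 10000


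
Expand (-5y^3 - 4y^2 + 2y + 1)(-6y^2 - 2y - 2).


Distribute each term of the first polynomial:
  (-5y^3)(-6y^2 - 2y - 2) = 30y^5 + 10y^4 + 10y^3
  (-4y^2)(-6y^2 - 2y - 2) = 24y^4 + 8y^3 + 8y^2
  (2y)(-6y^2 - 2y - 2) = -12y^3 - 4y^2 - 4y
  (1)(-6y^2 - 2y - 2) = -6y^2 - 2y - 2
Sum: 30y^5 + 34y^4 + 6y^3 - 2y^2 - 6y - 2


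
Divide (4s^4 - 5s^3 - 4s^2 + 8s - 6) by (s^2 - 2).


(4s^4 - 5s^3 - 4s^2 + 8s - 6) / (s^2 - 2)
Step 1: 4s^2 * (s^2 - 2) = 4s^4 - 8s^2; subtract.
Step 2: -5s * (s^2 - 2) = -5s^3 + 10s; subtract.
Step 3: 4 * (s^2 - 2) = 4s^2 - 8; subtract.
Quotient: 4s^2 - 5s + 4, Remainder: -2s + 2


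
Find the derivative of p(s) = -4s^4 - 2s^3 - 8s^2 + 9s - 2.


Apply the power rule term by term:
  d/ds(-4s^4) = -16s^3
  d/ds(-2s^3) = -6s^2
  d/ds(-8s^2) = -16s
  d/ds(9s) = 9
  d/ds(-2) = 0
p'(s) = -16s^3 - 6s^2 - 16s + 9


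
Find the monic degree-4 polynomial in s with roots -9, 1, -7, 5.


p(s) = (s + 9)(s - 1)(s + 7)(s - 5)
Expand: s^4 + 10s^3 - 28s^2 - 298s + 315


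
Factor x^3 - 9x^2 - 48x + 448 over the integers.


Try integer roots (divisors of 448). x=8: p(8)=0.
Divide out (x - 8): quotient is x^2 - x - 56.
Factor the quadratic: (x - 8)(x + 7)
Result: (x - 8)(x - 8)(x + 7)


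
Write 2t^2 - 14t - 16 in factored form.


Roots satisfy r1 + r2 = -b/a = 7 and r1*r2 = c/a = -8.
So r1 = 8, r2 = -1.
2t^2 - 14t - 16 = 2(t - r1)(t - r2) = 2(t - 8)(t + 1)


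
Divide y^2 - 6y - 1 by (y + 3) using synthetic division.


Synthetic division with c = -3. Coefficients: 1, -6, -1
Bring down 1.
  1 * -3 = -3; -3 - 6 = -9
  -9 * -3 = 27; 27 - 1 = 26
Quotient: y - 9, Remainder: 26


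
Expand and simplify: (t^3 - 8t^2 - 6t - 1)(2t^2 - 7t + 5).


Distribute each term of the first polynomial:
  (t^3)(2t^2 - 7t + 5) = 2t^5 - 7t^4 + 5t^3
  (-8t^2)(2t^2 - 7t + 5) = -16t^4 + 56t^3 - 40t^2
  (-6t)(2t^2 - 7t + 5) = -12t^3 + 42t^2 - 30t
  (-1)(2t^2 - 7t + 5) = -2t^2 + 7t - 5
Sum: 2t^5 - 23t^4 + 49t^3 - 23t - 5


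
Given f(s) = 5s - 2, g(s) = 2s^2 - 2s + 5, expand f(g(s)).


Substitute g(s) into f:
f(g(s)) = 5*(2s^2 - 2s + 5) + (-2)
Expand and combine: 10s^2 - 10s + 23


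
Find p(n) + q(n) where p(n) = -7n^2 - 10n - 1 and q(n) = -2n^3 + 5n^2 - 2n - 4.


Align terms by degree and add:
  -7n^2 - 10n - 1
  -2n^3 + 5n^2 - 2n - 4
= -2n^3 - 2n^2 - 12n - 5


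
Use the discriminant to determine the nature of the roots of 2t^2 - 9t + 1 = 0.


D = b^2 - 4ac = (-9)^2 - 4(2)(1) = 81 - 8 = 73
Since D > 0: two distinct irrational roots


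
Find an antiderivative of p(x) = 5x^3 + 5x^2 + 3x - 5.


Reverse power rule on each term:
  ∫ 5x^3 dx = (5/4)x^4
  ∫ 5x^2 dx = (5/3)x^3
  ∫ 3x dx = (3/2)x^2
  ∫ -5 dx = -5x
F(x) = (5/4)x^4 + (5/3)x^3 + (3/2)x^2 - 5x + C


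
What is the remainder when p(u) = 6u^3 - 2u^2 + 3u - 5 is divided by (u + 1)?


By the Remainder Theorem, the remainder equals p(-1):
  6*(-1)^3 = -6
  -2*(-1)^2 = -2
  3*(-1)^1 = -3
  constant: -5
Sum: -6 - 2 - 3 - 5 = -16


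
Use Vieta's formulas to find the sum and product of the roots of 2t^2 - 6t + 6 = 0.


For at^2+bt+c=0: sum = -b/a, product = c/a.
a=2, b=-6, c=6
Sum = -(-6)/2 = 3
Product = (6)/2 = 3


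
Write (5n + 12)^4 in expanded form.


Expand (5n + 12)^4 by repeated multiplication:
  (5n + 12)^2 = 25n^2 + 120n + 144
  (5n + 12)^3 = 125n^3 + 900n^2 + 2160n + 1728
= 625n^4 + 6000n^3 + 21600n^2 + 34560n + 20736


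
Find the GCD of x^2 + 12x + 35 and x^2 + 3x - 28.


Factor each:
  x^2 + 12x + 35 = (x + 7)(x + 5)
  x^2 + 3x - 28 = (x + 7)(x - 4)
Common monic factor: x + 7


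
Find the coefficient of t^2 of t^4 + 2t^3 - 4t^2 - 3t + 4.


Read off the coefficient of t^2: -4


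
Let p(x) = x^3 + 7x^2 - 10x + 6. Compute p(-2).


Using direct substitution:
  1 * (-2)^3 = -8
  7 * (-2)^2 = 28
  -10 * (-2)^1 = 20
  constant: 6
Sum = -8 + 28 + 20 + 6 = 46


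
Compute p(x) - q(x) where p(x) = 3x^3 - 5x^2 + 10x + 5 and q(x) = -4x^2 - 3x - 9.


Distribute the minus sign:
  (3x^3 - 5x^2 + 10x + 5)
- (-4x^2 - 3x - 9)
Negate second polynomial: 4x^2 + 3x + 9
Add: 3x^3 - x^2 + 13x + 14


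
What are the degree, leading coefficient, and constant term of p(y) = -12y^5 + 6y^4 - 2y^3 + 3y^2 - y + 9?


Highest power of y is 5, with coefficient -12. Constant term is 9.
Degree = 5, leading coefficient = -12, constant term = 9


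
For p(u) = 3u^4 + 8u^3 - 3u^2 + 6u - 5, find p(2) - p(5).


p(2) = 107
p(5) = 2825
p(2) - p(5) = 107 - 2825 = -2718


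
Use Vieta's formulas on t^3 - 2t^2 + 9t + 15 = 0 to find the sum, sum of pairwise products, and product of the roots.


Monic cubic t^3+bt^2+ct+d=0: sum=-b, pairwise sum=c, product=-d.
b=-2, c=9, d=15
r1+r2+r3 = 2
r1r2+r1r3+r2r3 = 9
r1r2r3 = -15


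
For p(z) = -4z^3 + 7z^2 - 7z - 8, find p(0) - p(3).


p(0) = -8
p(3) = -74
p(0) - p(3) = -8 + 74 = 66


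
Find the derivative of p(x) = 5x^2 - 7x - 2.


Apply the power rule term by term:
  d/dx(5x^2) = 10x
  d/dx(-7x) = -7
  d/dx(-2) = 0
p'(x) = 10x - 7


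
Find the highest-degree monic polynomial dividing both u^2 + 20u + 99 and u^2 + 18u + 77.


Factor each:
  u^2 + 20u + 99 = (u + 11)(u + 9)
  u^2 + 18u + 77 = (u + 11)(u + 7)
Common monic factor: u + 11


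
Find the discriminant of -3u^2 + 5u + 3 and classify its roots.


D = b^2 - 4ac = (5)^2 - 4(-3)(3) = 25 + 36 = 61
Since D > 0: two distinct irrational roots


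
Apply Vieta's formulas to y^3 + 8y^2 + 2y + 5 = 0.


Monic cubic y^3+by^2+cy+d=0: sum=-b, pairwise sum=c, product=-d.
b=8, c=2, d=5
r1+r2+r3 = -8
r1r2+r1r3+r2r3 = 2
r1r2r3 = -5


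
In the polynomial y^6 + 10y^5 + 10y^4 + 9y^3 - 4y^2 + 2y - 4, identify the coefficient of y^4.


Read off the coefficient of y^4: 10


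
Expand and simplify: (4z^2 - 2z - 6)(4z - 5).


Distribute each term of the first polynomial:
  (4z^2)(4z - 5) = 16z^3 - 20z^2
  (-2z)(4z - 5) = -8z^2 + 10z
  (-6)(4z - 5) = -24z + 30
Sum: 16z^3 - 28z^2 - 14z + 30


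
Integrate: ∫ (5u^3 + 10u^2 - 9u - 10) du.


Reverse power rule on each term:
  ∫ 5u^3 du = (5/4)u^4
  ∫ 10u^2 du = (10/3)u^3
  ∫ -9u du = -(9/2)u^2
  ∫ -10 du = -10u
F(u) = (5/4)u^4 + (10/3)u^3 - (9/2)u^2 - 10u + C


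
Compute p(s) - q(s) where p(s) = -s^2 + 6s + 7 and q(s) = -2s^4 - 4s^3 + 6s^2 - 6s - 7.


Distribute the minus sign:
  (-s^2 + 6s + 7)
- (-2s^4 - 4s^3 + 6s^2 - 6s - 7)
Negate second polynomial: 2s^4 + 4s^3 - 6s^2 + 6s + 7
Add: 2s^4 + 4s^3 - 7s^2 + 12s + 14


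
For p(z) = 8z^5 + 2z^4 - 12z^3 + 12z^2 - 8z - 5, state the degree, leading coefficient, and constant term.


Highest power of z is 5, with coefficient 8. Constant term is -5.
Degree = 5, leading coefficient = 8, constant term = -5


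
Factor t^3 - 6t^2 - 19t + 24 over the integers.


Try integer roots (divisors of 24). t=-3: p(-3)=0.
Divide out (t + 3): quotient is t^2 - 9t + 8.
Factor the quadratic: (t - 1)(t - 8)
Result: (t + 3)(t - 1)(t - 8)


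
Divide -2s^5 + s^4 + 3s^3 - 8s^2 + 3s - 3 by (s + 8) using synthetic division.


Synthetic division with c = -8. Coefficients: -2, 1, 3, -8, 3, -3
Bring down -2.
  -2 * -8 = 16; 16 + 1 = 17
  17 * -8 = -136; -136 + 3 = -133
  -133 * -8 = 1064; 1064 - 8 = 1056
  1056 * -8 = -8448; -8448 + 3 = -8445
  -8445 * -8 = 67560; 67560 - 3 = 67557
Quotient: -2s^4 + 17s^3 - 133s^2 + 1056s - 8445, Remainder: 67557


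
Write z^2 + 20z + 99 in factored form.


Roots satisfy r1 + r2 = -b/a = -20 and r1*r2 = c/a = 99.
So r1 = -11, r2 = -9.
z^2 + 20z + 99 = (z - r1)(z - r2) = (z + 11)(z + 9)


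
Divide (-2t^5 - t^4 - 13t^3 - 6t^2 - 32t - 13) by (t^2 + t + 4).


(-2t^5 - t^4 - 13t^3 - 6t^2 - 32t - 13) / (t^2 + t + 4)
Step 1: -2t^3 * (t^2 + t + 4) = -2t^5 - 2t^4 - 8t^3; subtract.
Step 2: t^2 * (t^2 + t + 4) = t^4 + t^3 + 4t^2; subtract.
Step 3: -6t * (t^2 + t + 4) = -6t^3 - 6t^2 - 24t; subtract.
Step 4: -4 * (t^2 + t + 4) = -4t^2 - 4t - 16; subtract.
Quotient: -2t^3 + t^2 - 6t - 4, Remainder: -4t + 3


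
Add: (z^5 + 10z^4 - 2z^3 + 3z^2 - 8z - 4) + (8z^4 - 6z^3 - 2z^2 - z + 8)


Align terms by degree and add:
  z^5 + 10z^4 - 2z^3 + 3z^2 - 8z - 4
+ 8z^4 - 6z^3 - 2z^2 - z + 8
= z^5 + 18z^4 - 8z^3 + z^2 - 9z + 4


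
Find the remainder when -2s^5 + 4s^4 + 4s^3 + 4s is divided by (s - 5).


By the Remainder Theorem, the remainder equals p(5):
  -2*(5)^5 = -6250
  4*(5)^4 = 2500
  4*(5)^3 = 500
  0*(5)^2 = 0
  4*(5)^1 = 20
  constant: 0
Sum: -6250 + 2500 + 500 + 0 + 20 + 0 = -3230


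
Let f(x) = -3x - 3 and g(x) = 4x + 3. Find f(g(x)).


Substitute g(x) into f:
f(g(x)) = -3*(4x + 3) + (-3)
Expand and combine: -12x - 12


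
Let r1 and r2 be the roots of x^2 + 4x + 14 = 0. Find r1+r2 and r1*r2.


For ax^2+bx+c=0: sum = -b/a, product = c/a.
a=1, b=4, c=14
Sum = -(4)/1 = -4
Product = (14)/1 = 14


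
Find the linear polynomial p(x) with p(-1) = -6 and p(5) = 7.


p(x) = mx + b. Using p(-1)=-6, p(5)=7:
m = (-6 - 7)/(-1 - 5) = -13/-6 = 13/6
b = -6 - m*(-1) = -6 + 13/6 = -23/6
p(x) = (13/6)x - (23/6)


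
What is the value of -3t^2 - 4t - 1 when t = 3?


Using direct substitution:
  -3 * (3)^2 = -27
  -4 * (3)^1 = -12
  constant: -1
Sum = -27 - 12 - 1 = -40


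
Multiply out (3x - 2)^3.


Expand (3x - 2)^3 by repeated multiplication:
  (3x - 2)^2 = 9x^2 - 12x + 4
= 27x^3 - 54x^2 + 36x - 8


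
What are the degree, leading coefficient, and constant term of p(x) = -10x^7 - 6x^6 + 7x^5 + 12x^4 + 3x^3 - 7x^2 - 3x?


Highest power of x is 7, with coefficient -10. Constant term is 0.
Degree = 7, leading coefficient = -10, constant term = 0


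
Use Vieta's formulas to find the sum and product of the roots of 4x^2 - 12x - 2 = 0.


For ax^2+bx+c=0: sum = -b/a, product = c/a.
a=4, b=-12, c=-2
Sum = -(-12)/4 = 3
Product = (-2)/4 = -1/2


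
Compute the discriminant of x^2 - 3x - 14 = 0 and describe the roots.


D = b^2 - 4ac = (-3)^2 - 4(1)(-14) = 9 + 56 = 65
Since D > 0: two distinct irrational roots


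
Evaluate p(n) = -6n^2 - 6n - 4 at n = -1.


Using direct substitution:
  -6 * (-1)^2 = -6
  -6 * (-1)^1 = 6
  constant: -4
Sum = -6 + 6 - 4 = -4


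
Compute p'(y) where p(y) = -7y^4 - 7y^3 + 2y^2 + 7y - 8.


Apply the power rule term by term:
  d/dy(-7y^4) = -28y^3
  d/dy(-7y^3) = -21y^2
  d/dy(2y^2) = 4y
  d/dy(7y) = 7
  d/dy(-8) = 0
p'(y) = -28y^3 - 21y^2 + 4y + 7


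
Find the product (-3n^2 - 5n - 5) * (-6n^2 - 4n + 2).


Distribute each term of the first polynomial:
  (-3n^2)(-6n^2 - 4n + 2) = 18n^4 + 12n^3 - 6n^2
  (-5n)(-6n^2 - 4n + 2) = 30n^3 + 20n^2 - 10n
  (-5)(-6n^2 - 4n + 2) = 30n^2 + 20n - 10
Sum: 18n^4 + 42n^3 + 44n^2 + 10n - 10


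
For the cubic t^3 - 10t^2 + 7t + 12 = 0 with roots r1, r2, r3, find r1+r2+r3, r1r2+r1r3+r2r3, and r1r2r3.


Monic cubic t^3+bt^2+ct+d=0: sum=-b, pairwise sum=c, product=-d.
b=-10, c=7, d=12
r1+r2+r3 = 10
r1r2+r1r3+r2r3 = 7
r1r2r3 = -12


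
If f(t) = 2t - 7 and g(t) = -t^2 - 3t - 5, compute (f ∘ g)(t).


Substitute g(t) into f:
f(g(t)) = 2*(-t^2 - 3t - 5) + (-7)
Expand and combine: -2t^2 - 6t - 17


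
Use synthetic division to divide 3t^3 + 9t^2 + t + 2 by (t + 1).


Synthetic division with c = -1. Coefficients: 3, 9, 1, 2
Bring down 3.
  3 * -1 = -3; -3 + 9 = 6
  6 * -1 = -6; -6 + 1 = -5
  -5 * -1 = 5; 5 + 2 = 7
Quotient: 3t^2 + 6t - 5, Remainder: 7


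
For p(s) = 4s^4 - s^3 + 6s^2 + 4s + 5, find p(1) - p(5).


p(1) = 18
p(5) = 2550
p(1) - p(5) = 18 - 2550 = -2532


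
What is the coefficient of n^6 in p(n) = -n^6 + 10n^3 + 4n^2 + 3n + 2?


Read off the coefficient of n^6: -1


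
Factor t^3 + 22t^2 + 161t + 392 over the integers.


Try integer roots (divisors of 392). t=-8: p(-8)=0.
Divide out (t + 8): quotient is t^2 + 14t + 49.
Factor the quadratic: (t + 7)(t + 7)
Result: (t + 8)(t + 7)(t + 7)


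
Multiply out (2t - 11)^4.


Expand (2t - 11)^4 by repeated multiplication:
  (2t - 11)^2 = 4t^2 - 44t + 121
  (2t - 11)^3 = 8t^3 - 132t^2 + 726t - 1331
= 16t^4 - 352t^3 + 2904t^2 - 10648t + 14641


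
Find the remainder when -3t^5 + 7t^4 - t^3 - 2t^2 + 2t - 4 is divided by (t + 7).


By the Remainder Theorem, the remainder equals p(-7):
  -3*(-7)^5 = 50421
  7*(-7)^4 = 16807
  -1*(-7)^3 = 343
  -2*(-7)^2 = -98
  2*(-7)^1 = -14
  constant: -4
Sum: 50421 + 16807 + 343 - 98 - 14 - 4 = 67455


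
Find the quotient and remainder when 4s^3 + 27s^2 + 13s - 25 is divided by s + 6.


(4s^3 + 27s^2 + 13s - 25) / (s + 6)
Step 1: 4s^2 * (s + 6) = 4s^3 + 24s^2; subtract.
Step 2: 3s * (s + 6) = 3s^2 + 18s; subtract.
Step 3: -5 * (s + 6) = -5s - 30; subtract.
Quotient: 4s^2 + 3s - 5, Remainder: 5


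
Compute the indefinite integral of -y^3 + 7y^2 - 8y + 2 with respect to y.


Reverse power rule on each term:
  ∫ -y^3 dy = -(1/4)y^4
  ∫ 7y^2 dy = (7/3)y^3
  ∫ -8y dy = -4y^2
  ∫ 2 dy = 2y
F(y) = -(1/4)y^4 + (7/3)y^3 - 4y^2 + 2y + C


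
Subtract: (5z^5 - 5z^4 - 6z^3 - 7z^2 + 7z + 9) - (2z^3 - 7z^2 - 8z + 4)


Distribute the minus sign:
  (5z^5 - 5z^4 - 6z^3 - 7z^2 + 7z + 9)
- (2z^3 - 7z^2 - 8z + 4)
Negate second polynomial: -2z^3 + 7z^2 + 8z - 4
Add: 5z^5 - 5z^4 - 8z^3 + 15z + 5


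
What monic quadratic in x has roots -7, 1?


p(x) = (x + 7)(x - 1)
Expand: x^2 + 6x - 7


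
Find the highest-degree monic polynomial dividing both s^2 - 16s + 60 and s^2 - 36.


Factor each:
  s^2 - 16s + 60 = (s - 6)(s - 10)
  s^2 - 36 = (s - 6)(s + 6)
Common monic factor: s - 6


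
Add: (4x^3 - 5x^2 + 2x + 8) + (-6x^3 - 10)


Align terms by degree and add:
  4x^3 - 5x^2 + 2x + 8
  -6x^3 - 10
= -2x^3 - 5x^2 + 2x - 2


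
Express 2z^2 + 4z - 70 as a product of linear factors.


Roots satisfy r1 + r2 = -b/a = -2 and r1*r2 = c/a = -35.
So r1 = -7, r2 = 5.
2z^2 + 4z - 70 = 2(z - r1)(z - r2) = 2(z + 7)(z - 5)


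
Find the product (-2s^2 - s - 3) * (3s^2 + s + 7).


Distribute each term of the first polynomial:
  (-2s^2)(3s^2 + s + 7) = -6s^4 - 2s^3 - 14s^2
  (-s)(3s^2 + s + 7) = -3s^3 - s^2 - 7s
  (-3)(3s^2 + s + 7) = -9s^2 - 3s - 21
Sum: -6s^4 - 5s^3 - 24s^2 - 10s - 21


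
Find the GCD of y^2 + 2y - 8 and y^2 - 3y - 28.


Factor each:
  y^2 + 2y - 8 = (y + 4)(y - 2)
  y^2 - 3y - 28 = (y + 4)(y - 7)
Common monic factor: y + 4


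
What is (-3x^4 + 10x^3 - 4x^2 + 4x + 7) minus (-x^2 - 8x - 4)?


Distribute the minus sign:
  (-3x^4 + 10x^3 - 4x^2 + 4x + 7)
- (-x^2 - 8x - 4)
Negate second polynomial: x^2 + 8x + 4
Add: -3x^4 + 10x^3 - 3x^2 + 12x + 11


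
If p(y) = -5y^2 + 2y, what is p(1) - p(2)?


p(1) = -3
p(2) = -16
p(1) - p(2) = -3 + 16 = 13


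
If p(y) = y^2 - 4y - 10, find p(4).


Using direct substitution:
  1 * (4)^2 = 16
  -4 * (4)^1 = -16
  constant: -10
Sum = 16 - 16 - 10 = -10


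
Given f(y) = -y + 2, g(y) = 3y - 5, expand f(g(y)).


Substitute g(y) into f:
f(g(y)) = -1*(3y - 5) + 2
Expand and combine: -3y + 7


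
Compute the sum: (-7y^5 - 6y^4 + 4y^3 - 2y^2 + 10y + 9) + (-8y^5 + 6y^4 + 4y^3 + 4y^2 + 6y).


Align terms by degree and add:
  -7y^5 - 6y^4 + 4y^3 - 2y^2 + 10y + 9
  -8y^5 + 6y^4 + 4y^3 + 4y^2 + 6y
= -15y^5 + 8y^3 + 2y^2 + 16y + 9


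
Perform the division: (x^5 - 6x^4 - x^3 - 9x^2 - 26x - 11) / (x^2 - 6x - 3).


(x^5 - 6x^4 - x^3 - 9x^2 - 26x - 11) / (x^2 - 6x - 3)
Step 1: x^3 * (x^2 - 6x - 3) = x^5 - 6x^4 - 3x^3; subtract.
Step 2: 0 * (x^2 - 6x - 3) = 0; subtract.
Step 3: 2x * (x^2 - 6x - 3) = 2x^3 - 12x^2 - 6x; subtract.
Step 4: 3 * (x^2 - 6x - 3) = 3x^2 - 18x - 9; subtract.
Quotient: x^3 + 2x + 3, Remainder: -2x - 2


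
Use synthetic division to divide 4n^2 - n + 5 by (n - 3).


Synthetic division with c = 3. Coefficients: 4, -1, 5
Bring down 4.
  4 * 3 = 12; 12 - 1 = 11
  11 * 3 = 33; 33 + 5 = 38
Quotient: 4n + 11, Remainder: 38


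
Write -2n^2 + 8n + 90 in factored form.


Roots satisfy r1 + r2 = -b/a = 4 and r1*r2 = c/a = -45.
So r1 = 9, r2 = -5.
-2n^2 + 8n + 90 = -2(n - r1)(n - r2) = -2(n - 9)(n + 5)


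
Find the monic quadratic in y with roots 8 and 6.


p(y) = (y - 8)(y - 6)
Expand: y^2 - 14y + 48


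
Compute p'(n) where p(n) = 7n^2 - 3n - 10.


Apply the power rule term by term:
  d/dn(7n^2) = 14n
  d/dn(-3n) = -3
  d/dn(-10) = 0
p'(n) = 14n - 3


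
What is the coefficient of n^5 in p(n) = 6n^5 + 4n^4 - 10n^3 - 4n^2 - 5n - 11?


Read off the coefficient of n^5: 6


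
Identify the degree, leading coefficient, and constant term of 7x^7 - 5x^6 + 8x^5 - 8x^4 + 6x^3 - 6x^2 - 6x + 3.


Highest power of x is 7, with coefficient 7. Constant term is 3.
Degree = 7, leading coefficient = 7, constant term = 3


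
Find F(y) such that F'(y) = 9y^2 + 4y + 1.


Reverse power rule on each term:
  ∫ 9y^2 dy = 3y^3
  ∫ 4y dy = 2y^2
  ∫ 1 dy = y
F(y) = 3y^3 + 2y^2 + y + C


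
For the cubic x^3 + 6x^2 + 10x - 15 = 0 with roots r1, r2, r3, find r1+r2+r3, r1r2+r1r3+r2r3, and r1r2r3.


Monic cubic x^3+bx^2+cx+d=0: sum=-b, pairwise sum=c, product=-d.
b=6, c=10, d=-15
r1+r2+r3 = -6
r1r2+r1r3+r2r3 = 10
r1r2r3 = 15


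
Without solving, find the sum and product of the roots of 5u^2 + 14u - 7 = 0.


For au^2+bu+c=0: sum = -b/a, product = c/a.
a=5, b=14, c=-7
Sum = -(14)/5 = -14/5
Product = (-7)/5 = -7/5


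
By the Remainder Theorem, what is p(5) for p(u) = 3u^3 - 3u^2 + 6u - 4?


By the Remainder Theorem, the remainder equals p(5):
  3*(5)^3 = 375
  -3*(5)^2 = -75
  6*(5)^1 = 30
  constant: -4
Sum: 375 - 75 + 30 - 4 = 326


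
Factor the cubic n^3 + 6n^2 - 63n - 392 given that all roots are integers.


Try integer roots (divisors of -392). n=-7: p(-7)=0.
Divide out (n + 7): quotient is n^2 - n - 56.
Factor the quadratic: (n - 8)(n + 7)
Result: (n + 7)(n - 8)(n + 7)


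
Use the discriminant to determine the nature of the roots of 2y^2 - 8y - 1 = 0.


D = b^2 - 4ac = (-8)^2 - 4(2)(-1) = 64 + 8 = 72
Since D > 0: two distinct irrational roots


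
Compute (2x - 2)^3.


Expand (2x - 2)^3 by repeated multiplication:
  (2x - 2)^2 = 4x^2 - 8x + 4
= 8x^3 - 24x^2 + 24x - 8


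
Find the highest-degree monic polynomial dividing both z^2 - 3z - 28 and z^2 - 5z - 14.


Factor each:
  z^2 - 3z - 28 = (z - 7)(z + 4)
  z^2 - 5z - 14 = (z - 7)(z + 2)
Common monic factor: z - 7


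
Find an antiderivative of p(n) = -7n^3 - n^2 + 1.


Reverse power rule on each term:
  ∫ -7n^3 dn = -(7/4)n^4
  ∫ -n^2 dn = -(1/3)n^3
  ∫ 1 dn = n
F(n) = -(7/4)n^4 - (1/3)n^3 + n + C


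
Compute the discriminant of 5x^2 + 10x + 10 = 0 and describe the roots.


D = b^2 - 4ac = (10)^2 - 4(5)(10) = 100 - 200 = -100
Since D < 0: two complex conjugate roots (no real roots)


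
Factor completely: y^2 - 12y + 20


Roots satisfy r1 + r2 = -b/a = 12 and r1*r2 = c/a = 20.
So r1 = 2, r2 = 10.
y^2 - 12y + 20 = (y - r1)(y - r2) = (y - 2)(y - 10)


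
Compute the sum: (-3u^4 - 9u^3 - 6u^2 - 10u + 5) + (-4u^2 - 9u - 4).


Align terms by degree and add:
  -3u^4 - 9u^3 - 6u^2 - 10u + 5
  -4u^2 - 9u - 4
= -3u^4 - 9u^3 - 10u^2 - 19u + 1


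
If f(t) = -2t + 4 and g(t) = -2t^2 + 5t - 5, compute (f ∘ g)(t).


Substitute g(t) into f:
f(g(t)) = -2*(-2t^2 + 5t - 5) + 4
Expand and combine: 4t^2 - 10t + 14


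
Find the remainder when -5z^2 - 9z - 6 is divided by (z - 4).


By the Remainder Theorem, the remainder equals p(4):
  -5*(4)^2 = -80
  -9*(4)^1 = -36
  constant: -6
Sum: -80 - 36 - 6 = -122


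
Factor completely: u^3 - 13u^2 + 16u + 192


Try integer roots (divisors of 192). u=8: p(8)=0.
Divide out (u - 8): quotient is u^2 - 5u - 24.
Factor the quadratic: (u - 8)(u + 3)
Result: (u - 8)(u - 8)(u + 3)


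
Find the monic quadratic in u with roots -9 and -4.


p(u) = (u + 9)(u + 4)
Expand: u^2 + 13u + 36


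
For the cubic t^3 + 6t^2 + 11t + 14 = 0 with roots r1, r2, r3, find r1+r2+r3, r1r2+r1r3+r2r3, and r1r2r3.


Monic cubic t^3+bt^2+ct+d=0: sum=-b, pairwise sum=c, product=-d.
b=6, c=11, d=14
r1+r2+r3 = -6
r1r2+r1r3+r2r3 = 11
r1r2r3 = -14


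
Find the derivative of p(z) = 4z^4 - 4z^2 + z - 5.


Apply the power rule term by term:
  d/dz(4z^4) = 16z^3
  d/dz(-4z^2) = -8z
  d/dz(z) = 1
  d/dz(-5) = 0
p'(z) = 16z^3 - 8z + 1


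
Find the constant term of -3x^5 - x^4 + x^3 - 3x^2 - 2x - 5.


Read off the constant term: -5


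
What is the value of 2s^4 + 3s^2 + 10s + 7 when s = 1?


Using direct substitution:
  2 * (1)^4 = 2
  0 * (1)^3 = 0
  3 * (1)^2 = 3
  10 * (1)^1 = 10
  constant: 7
Sum = 2 + 0 + 3 + 10 + 7 = 22


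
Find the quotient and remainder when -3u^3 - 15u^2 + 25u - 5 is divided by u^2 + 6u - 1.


(-3u^3 - 15u^2 + 25u - 5) / (u^2 + 6u - 1)
Step 1: -3u * (u^2 + 6u - 1) = -3u^3 - 18u^2 + 3u; subtract.
Step 2: 3 * (u^2 + 6u - 1) = 3u^2 + 18u - 3; subtract.
Quotient: -3u + 3, Remainder: 4u - 2


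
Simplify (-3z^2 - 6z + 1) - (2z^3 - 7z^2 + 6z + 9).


Distribute the minus sign:
  (-3z^2 - 6z + 1)
- (2z^3 - 7z^2 + 6z + 9)
Negate second polynomial: -2z^3 + 7z^2 - 6z - 9
Add: -2z^3 + 4z^2 - 12z - 8


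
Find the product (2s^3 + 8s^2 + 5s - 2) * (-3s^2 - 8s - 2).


Distribute each term of the first polynomial:
  (2s^3)(-3s^2 - 8s - 2) = -6s^5 - 16s^4 - 4s^3
  (8s^2)(-3s^2 - 8s - 2) = -24s^4 - 64s^3 - 16s^2
  (5s)(-3s^2 - 8s - 2) = -15s^3 - 40s^2 - 10s
  (-2)(-3s^2 - 8s - 2) = 6s^2 + 16s + 4
Sum: -6s^5 - 40s^4 - 83s^3 - 50s^2 + 6s + 4


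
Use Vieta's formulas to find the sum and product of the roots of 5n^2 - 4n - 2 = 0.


For an^2+bn+c=0: sum = -b/a, product = c/a.
a=5, b=-4, c=-2
Sum = -(-4)/5 = 4/5
Product = (-2)/5 = -2/5


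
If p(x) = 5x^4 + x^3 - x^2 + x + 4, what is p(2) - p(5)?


p(2) = 90
p(5) = 3234
p(2) - p(5) = 90 - 3234 = -3144


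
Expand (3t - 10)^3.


Expand (3t - 10)^3 by repeated multiplication:
  (3t - 10)^2 = 9t^2 - 60t + 100
= 27t^3 - 270t^2 + 900t - 1000


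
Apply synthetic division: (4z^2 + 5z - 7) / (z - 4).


Synthetic division with c = 4. Coefficients: 4, 5, -7
Bring down 4.
  4 * 4 = 16; 16 + 5 = 21
  21 * 4 = 84; 84 - 7 = 77
Quotient: 4z + 21, Remainder: 77


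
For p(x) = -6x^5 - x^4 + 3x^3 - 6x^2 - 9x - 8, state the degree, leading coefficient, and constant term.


Highest power of x is 5, with coefficient -6. Constant term is -8.
Degree = 5, leading coefficient = -6, constant term = -8


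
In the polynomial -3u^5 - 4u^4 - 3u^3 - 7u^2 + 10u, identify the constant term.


Read off the constant term: 0


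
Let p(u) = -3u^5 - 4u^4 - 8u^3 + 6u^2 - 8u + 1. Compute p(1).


Using direct substitution:
  -3 * (1)^5 = -3
  -4 * (1)^4 = -4
  -8 * (1)^3 = -8
  6 * (1)^2 = 6
  -8 * (1)^1 = -8
  constant: 1
Sum = -3 - 4 - 8 + 6 - 8 + 1 = -16


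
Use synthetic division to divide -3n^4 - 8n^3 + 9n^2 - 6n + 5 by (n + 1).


Synthetic division with c = -1. Coefficients: -3, -8, 9, -6, 5
Bring down -3.
  -3 * -1 = 3; 3 - 8 = -5
  -5 * -1 = 5; 5 + 9 = 14
  14 * -1 = -14; -14 - 6 = -20
  -20 * -1 = 20; 20 + 5 = 25
Quotient: -3n^3 - 5n^2 + 14n - 20, Remainder: 25


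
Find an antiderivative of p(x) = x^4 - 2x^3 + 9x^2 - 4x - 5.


Reverse power rule on each term:
  ∫ x^4 dx = (1/5)x^5
  ∫ -2x^3 dx = -(1/2)x^4
  ∫ 9x^2 dx = 3x^3
  ∫ -4x dx = -2x^2
  ∫ -5 dx = -5x
F(x) = (1/5)x^5 - (1/2)x^4 + 3x^3 - 2x^2 - 5x + C


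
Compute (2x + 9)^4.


Expand (2x + 9)^4 by repeated multiplication:
  (2x + 9)^2 = 4x^2 + 36x + 81
  (2x + 9)^3 = 8x^3 + 108x^2 + 486x + 729
= 16x^4 + 288x^3 + 1944x^2 + 5832x + 6561


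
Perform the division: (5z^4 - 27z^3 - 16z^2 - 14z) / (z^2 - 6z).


(5z^4 - 27z^3 - 16z^2 - 14z) / (z^2 - 6z)
Step 1: 5z^2 * (z^2 - 6z) = 5z^4 - 30z^3; subtract.
Step 2: 3z * (z^2 - 6z) = 3z^3 - 18z^2; subtract.
Step 3: 2 * (z^2 - 6z) = 2z^2 - 12z; subtract.
Quotient: 5z^2 + 3z + 2, Remainder: -2z


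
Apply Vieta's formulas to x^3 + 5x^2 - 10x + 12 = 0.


Monic cubic x^3+bx^2+cx+d=0: sum=-b, pairwise sum=c, product=-d.
b=5, c=-10, d=12
r1+r2+r3 = -5
r1r2+r1r3+r2r3 = -10
r1r2r3 = -12


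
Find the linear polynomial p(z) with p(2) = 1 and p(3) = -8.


p(z) = mz + b. Using p(2)=1, p(3)=-8:
m = (1 + 8)/(2 - 3) = 9/-1 = -9
b = 1 - m*(2) = 1 + 18 = 19
p(z) = -9z + 19


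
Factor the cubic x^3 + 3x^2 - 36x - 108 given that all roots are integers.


Try integer roots (divisors of -108). x=-6: p(-6)=0.
Divide out (x + 6): quotient is x^2 - 3x - 18.
Factor the quadratic: (x + 3)(x - 6)
Result: (x + 6)(x + 3)(x - 6)


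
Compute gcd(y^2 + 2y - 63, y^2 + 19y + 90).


Factor each:
  y^2 + 2y - 63 = (y + 9)(y - 7)
  y^2 + 19y + 90 = (y + 9)(y + 10)
Common monic factor: y + 9


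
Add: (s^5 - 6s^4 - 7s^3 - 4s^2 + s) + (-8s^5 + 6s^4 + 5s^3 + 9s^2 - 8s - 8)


Align terms by degree and add:
  s^5 - 6s^4 - 7s^3 - 4s^2 + s
  -8s^5 + 6s^4 + 5s^3 + 9s^2 - 8s - 8
= -7s^5 - 2s^3 + 5s^2 - 7s - 8


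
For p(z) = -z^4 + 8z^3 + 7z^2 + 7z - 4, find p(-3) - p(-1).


p(-3) = -259
p(-1) = -13
p(-3) - p(-1) = -259 + 13 = -246


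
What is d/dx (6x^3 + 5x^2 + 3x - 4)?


Apply the power rule term by term:
  d/dx(6x^3) = 18x^2
  d/dx(5x^2) = 10x
  d/dx(3x) = 3
  d/dx(-4) = 0
p'(x) = 18x^2 + 10x + 3


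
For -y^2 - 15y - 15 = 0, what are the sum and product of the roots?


For ay^2+by+c=0: sum = -b/a, product = c/a.
a=-1, b=-15, c=-15
Sum = -(-15)/-1 = -15
Product = (-15)/-1 = 15


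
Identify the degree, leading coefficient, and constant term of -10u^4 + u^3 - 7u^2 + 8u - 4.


Highest power of u is 4, with coefficient -10. Constant term is -4.
Degree = 4, leading coefficient = -10, constant term = -4


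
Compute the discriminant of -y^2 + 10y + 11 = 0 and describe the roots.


D = b^2 - 4ac = (10)^2 - 4(-1)(11) = 100 + 44 = 144
Since D > 0: two distinct rational roots


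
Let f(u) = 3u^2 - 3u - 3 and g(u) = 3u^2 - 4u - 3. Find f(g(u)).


Substitute g(u) into f:
f(g(u)) = 3*(3u^2 - 4u - 3)^2 + (-3)*(3u^2 - 4u - 3) + (-3)
(3u^2 - 4u - 3)^2 = 9u^4 - 24u^3 - 2u^2 + 24u + 9
Expand and combine: 27u^4 - 72u^3 - 15u^2 + 84u + 33


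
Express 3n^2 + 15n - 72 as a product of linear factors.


Roots satisfy r1 + r2 = -b/a = -5 and r1*r2 = c/a = -24.
So r1 = -8, r2 = 3.
3n^2 + 15n - 72 = 3(n - r1)(n - r2) = 3(n + 8)(n - 3)


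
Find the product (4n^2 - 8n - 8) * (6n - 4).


Distribute each term of the first polynomial:
  (4n^2)(6n - 4) = 24n^3 - 16n^2
  (-8n)(6n - 4) = -48n^2 + 32n
  (-8)(6n - 4) = -48n + 32
Sum: 24n^3 - 64n^2 - 16n + 32


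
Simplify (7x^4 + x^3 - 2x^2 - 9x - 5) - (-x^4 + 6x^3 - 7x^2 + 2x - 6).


Distribute the minus sign:
  (7x^4 + x^3 - 2x^2 - 9x - 5)
- (-x^4 + 6x^3 - 7x^2 + 2x - 6)
Negate second polynomial: x^4 - 6x^3 + 7x^2 - 2x + 6
Add: 8x^4 - 5x^3 + 5x^2 - 11x + 1


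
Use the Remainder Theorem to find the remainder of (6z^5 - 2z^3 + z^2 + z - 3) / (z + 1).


By the Remainder Theorem, the remainder equals p(-1):
  6*(-1)^5 = -6
  0*(-1)^4 = 0
  -2*(-1)^3 = 2
  1*(-1)^2 = 1
  1*(-1)^1 = -1
  constant: -3
Sum: -6 + 0 + 2 + 1 - 1 - 3 = -7


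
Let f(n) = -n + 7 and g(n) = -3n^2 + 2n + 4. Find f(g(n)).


Substitute g(n) into f:
f(g(n)) = -1*(-3n^2 + 2n + 4) + 7
Expand and combine: 3n^2 - 2n + 3


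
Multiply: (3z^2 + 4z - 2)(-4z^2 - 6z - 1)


Distribute each term of the first polynomial:
  (3z^2)(-4z^2 - 6z - 1) = -12z^4 - 18z^3 - 3z^2
  (4z)(-4z^2 - 6z - 1) = -16z^3 - 24z^2 - 4z
  (-2)(-4z^2 - 6z - 1) = 8z^2 + 12z + 2
Sum: -12z^4 - 34z^3 - 19z^2 + 8z + 2


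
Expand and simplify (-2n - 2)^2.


Expand (-2n - 2)^2 by repeated multiplication:
= 4n^2 + 8n + 4


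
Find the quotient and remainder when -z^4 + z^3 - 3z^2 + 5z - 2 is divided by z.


(-z^4 + z^3 - 3z^2 + 5z - 2) / (z)
Step 1: -z^3 * (z) = -z^4; subtract.
Step 2: z^2 * (z) = z^3; subtract.
Step 3: -3z * (z) = -3z^2; subtract.
Step 4: 5 * (z) = 5z; subtract.
Quotient: -z^3 + z^2 - 3z + 5, Remainder: -2


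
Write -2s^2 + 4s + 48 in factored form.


Roots satisfy r1 + r2 = -b/a = 2 and r1*r2 = c/a = -24.
So r1 = -4, r2 = 6.
-2s^2 + 4s + 48 = -2(s - r1)(s - r2) = -2(s + 4)(s - 6)


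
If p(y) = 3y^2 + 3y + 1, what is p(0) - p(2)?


p(0) = 1
p(2) = 19
p(0) - p(2) = 1 - 19 = -18


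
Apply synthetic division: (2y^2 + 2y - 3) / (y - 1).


Synthetic division with c = 1. Coefficients: 2, 2, -3
Bring down 2.
  2 * 1 = 2; 2 + 2 = 4
  4 * 1 = 4; 4 - 3 = 1
Quotient: 2y + 4, Remainder: 1


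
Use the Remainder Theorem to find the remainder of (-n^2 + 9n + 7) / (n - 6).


By the Remainder Theorem, the remainder equals p(6):
  -1*(6)^2 = -36
  9*(6)^1 = 54
  constant: 7
Sum: -36 + 54 + 7 = 25


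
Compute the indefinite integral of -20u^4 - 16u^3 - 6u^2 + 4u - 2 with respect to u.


Reverse power rule on each term:
  ∫ -20u^4 du = -4u^5
  ∫ -16u^3 du = -4u^4
  ∫ -6u^2 du = -2u^3
  ∫ 4u du = 2u^2
  ∫ -2 du = -2u
F(u) = -4u^5 - 4u^4 - 2u^3 + 2u^2 - 2u + C


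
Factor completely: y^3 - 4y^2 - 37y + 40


Try integer roots (divisors of 40). y=1: p(1)=0.
Divide out (y - 1): quotient is y^2 - 3y - 40.
Factor the quadratic: (y + 5)(y - 8)
Result: (y - 1)(y + 5)(y - 8)


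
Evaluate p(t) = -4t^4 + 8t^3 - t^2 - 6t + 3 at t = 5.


Using direct substitution:
  -4 * (5)^4 = -2500
  8 * (5)^3 = 1000
  -1 * (5)^2 = -25
  -6 * (5)^1 = -30
  constant: 3
Sum = -2500 + 1000 - 25 - 30 + 3 = -1552


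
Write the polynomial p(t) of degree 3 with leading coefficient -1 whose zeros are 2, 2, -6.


p(t) = -(t - 2)(t - 2)(t + 6)
Expand: -t^3 - 2t^2 + 20t - 24


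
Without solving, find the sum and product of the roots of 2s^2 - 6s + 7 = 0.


For as^2+bs+c=0: sum = -b/a, product = c/a.
a=2, b=-6, c=7
Sum = -(-6)/2 = 3
Product = (7)/2 = 7/2


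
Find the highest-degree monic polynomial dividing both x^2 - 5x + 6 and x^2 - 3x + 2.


Factor each:
  x^2 - 5x + 6 = (x - 2)(x - 3)
  x^2 - 3x + 2 = (x - 2)(x - 1)
Common monic factor: x - 2


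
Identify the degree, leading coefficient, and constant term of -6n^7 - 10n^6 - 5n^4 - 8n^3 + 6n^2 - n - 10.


Highest power of n is 7, with coefficient -6. Constant term is -10.
Degree = 7, leading coefficient = -6, constant term = -10


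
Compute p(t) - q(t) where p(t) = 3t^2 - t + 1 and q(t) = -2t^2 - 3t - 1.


Distribute the minus sign:
  (3t^2 - t + 1)
- (-2t^2 - 3t - 1)
Negate second polynomial: 2t^2 + 3t + 1
Add: 5t^2 + 2t + 2


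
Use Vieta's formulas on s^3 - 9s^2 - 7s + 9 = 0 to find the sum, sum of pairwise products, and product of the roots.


Monic cubic s^3+bs^2+cs+d=0: sum=-b, pairwise sum=c, product=-d.
b=-9, c=-7, d=9
r1+r2+r3 = 9
r1r2+r1r3+r2r3 = -7
r1r2r3 = -9


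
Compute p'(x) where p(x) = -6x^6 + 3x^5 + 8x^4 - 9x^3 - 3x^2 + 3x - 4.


Apply the power rule term by term:
  d/dx(-6x^6) = -36x^5
  d/dx(3x^5) = 15x^4
  d/dx(8x^4) = 32x^3
  d/dx(-9x^3) = -27x^2
  d/dx(-3x^2) = -6x
  d/dx(3x) = 3
  d/dx(-4) = 0
p'(x) = -36x^5 + 15x^4 + 32x^3 - 27x^2 - 6x + 3


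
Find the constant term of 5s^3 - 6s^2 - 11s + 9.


Read off the constant term: 9


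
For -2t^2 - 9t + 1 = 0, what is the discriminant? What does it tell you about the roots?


D = b^2 - 4ac = (-9)^2 - 4(-2)(1) = 81 + 8 = 89
Since D > 0: two distinct irrational roots


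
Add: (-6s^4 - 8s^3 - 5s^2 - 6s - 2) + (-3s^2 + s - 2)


Align terms by degree and add:
  -6s^4 - 8s^3 - 5s^2 - 6s - 2
  -3s^2 + s - 2
= -6s^4 - 8s^3 - 8s^2 - 5s - 4


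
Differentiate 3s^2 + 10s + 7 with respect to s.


Apply the power rule term by term:
  d/ds(3s^2) = 6s
  d/ds(10s) = 10
  d/ds(7) = 0
p'(s) = 6s + 10


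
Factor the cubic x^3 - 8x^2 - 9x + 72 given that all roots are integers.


Try integer roots (divisors of 72). x=8: p(8)=0.
Divide out (x - 8): quotient is x^2 - 9.
Factor the quadratic: (x - 3)(x + 3)
Result: (x - 8)(x - 3)(x + 3)


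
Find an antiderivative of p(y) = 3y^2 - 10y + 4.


Reverse power rule on each term:
  ∫ 3y^2 dy = y^3
  ∫ -10y dy = -5y^2
  ∫ 4 dy = 4y
F(y) = y^3 - 5y^2 + 4y + C


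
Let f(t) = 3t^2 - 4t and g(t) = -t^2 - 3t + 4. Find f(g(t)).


Substitute g(t) into f:
f(g(t)) = 3*(-t^2 - 3t + 4)^2 + (-4)*(-t^2 - 3t + 4)
(-t^2 - 3t + 4)^2 = t^4 + 6t^3 + t^2 - 24t + 16
Expand and combine: 3t^4 + 18t^3 + 7t^2 - 60t + 32
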